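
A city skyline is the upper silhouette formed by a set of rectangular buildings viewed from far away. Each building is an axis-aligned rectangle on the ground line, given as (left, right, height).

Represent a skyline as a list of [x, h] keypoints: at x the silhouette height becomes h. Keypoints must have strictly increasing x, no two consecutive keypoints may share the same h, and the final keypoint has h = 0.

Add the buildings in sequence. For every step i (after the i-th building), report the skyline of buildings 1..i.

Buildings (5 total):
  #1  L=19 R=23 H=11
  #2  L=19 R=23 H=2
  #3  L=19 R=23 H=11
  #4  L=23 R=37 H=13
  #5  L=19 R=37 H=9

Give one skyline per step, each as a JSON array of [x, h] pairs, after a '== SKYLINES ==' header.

== SKYLINES ==
[[19,11],[23,0]]
[[19,11],[23,0]]
[[19,11],[23,0]]
[[19,11],[23,13],[37,0]]
[[19,11],[23,13],[37,0]]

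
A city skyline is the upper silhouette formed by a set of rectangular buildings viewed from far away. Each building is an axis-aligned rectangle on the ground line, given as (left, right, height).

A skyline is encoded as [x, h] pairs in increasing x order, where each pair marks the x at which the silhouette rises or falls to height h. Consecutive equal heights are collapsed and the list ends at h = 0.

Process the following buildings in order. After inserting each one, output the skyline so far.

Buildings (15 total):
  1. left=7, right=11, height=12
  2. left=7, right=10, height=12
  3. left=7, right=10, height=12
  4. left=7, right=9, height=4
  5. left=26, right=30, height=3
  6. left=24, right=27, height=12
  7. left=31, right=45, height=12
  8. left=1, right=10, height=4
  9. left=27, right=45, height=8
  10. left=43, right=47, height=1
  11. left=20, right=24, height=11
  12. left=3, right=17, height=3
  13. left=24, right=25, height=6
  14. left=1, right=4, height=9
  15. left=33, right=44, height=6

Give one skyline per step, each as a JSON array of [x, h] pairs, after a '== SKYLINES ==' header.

== SKYLINES ==
[[7,12],[11,0]]
[[7,12],[11,0]]
[[7,12],[11,0]]
[[7,12],[11,0]]
[[7,12],[11,0],[26,3],[30,0]]
[[7,12],[11,0],[24,12],[27,3],[30,0]]
[[7,12],[11,0],[24,12],[27,3],[30,0],[31,12],[45,0]]
[[1,4],[7,12],[11,0],[24,12],[27,3],[30,0],[31,12],[45,0]]
[[1,4],[7,12],[11,0],[24,12],[27,8],[31,12],[45,0]]
[[1,4],[7,12],[11,0],[24,12],[27,8],[31,12],[45,1],[47,0]]
[[1,4],[7,12],[11,0],[20,11],[24,12],[27,8],[31,12],[45,1],[47,0]]
[[1,4],[7,12],[11,3],[17,0],[20,11],[24,12],[27,8],[31,12],[45,1],[47,0]]
[[1,4],[7,12],[11,3],[17,0],[20,11],[24,12],[27,8],[31,12],[45,1],[47,0]]
[[1,9],[4,4],[7,12],[11,3],[17,0],[20,11],[24,12],[27,8],[31,12],[45,1],[47,0]]
[[1,9],[4,4],[7,12],[11,3],[17,0],[20,11],[24,12],[27,8],[31,12],[45,1],[47,0]]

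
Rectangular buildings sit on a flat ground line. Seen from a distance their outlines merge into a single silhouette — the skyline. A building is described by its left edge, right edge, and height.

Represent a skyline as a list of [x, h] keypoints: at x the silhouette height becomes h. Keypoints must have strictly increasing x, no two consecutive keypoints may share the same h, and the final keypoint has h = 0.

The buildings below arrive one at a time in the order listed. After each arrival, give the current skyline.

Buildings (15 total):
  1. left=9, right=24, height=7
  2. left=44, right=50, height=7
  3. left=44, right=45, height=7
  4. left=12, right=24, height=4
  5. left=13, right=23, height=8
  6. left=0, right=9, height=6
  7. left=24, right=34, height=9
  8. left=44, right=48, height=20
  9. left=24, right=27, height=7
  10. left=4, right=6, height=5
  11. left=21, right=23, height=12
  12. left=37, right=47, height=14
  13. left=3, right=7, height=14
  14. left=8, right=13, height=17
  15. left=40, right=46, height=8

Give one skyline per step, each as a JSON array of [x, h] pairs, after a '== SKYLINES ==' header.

== SKYLINES ==
[[9,7],[24,0]]
[[9,7],[24,0],[44,7],[50,0]]
[[9,7],[24,0],[44,7],[50,0]]
[[9,7],[24,0],[44,7],[50,0]]
[[9,7],[13,8],[23,7],[24,0],[44,7],[50,0]]
[[0,6],[9,7],[13,8],[23,7],[24,0],[44,7],[50,0]]
[[0,6],[9,7],[13,8],[23,7],[24,9],[34,0],[44,7],[50,0]]
[[0,6],[9,7],[13,8],[23,7],[24,9],[34,0],[44,20],[48,7],[50,0]]
[[0,6],[9,7],[13,8],[23,7],[24,9],[34,0],[44,20],[48,7],[50,0]]
[[0,6],[9,7],[13,8],[23,7],[24,9],[34,0],[44,20],[48,7],[50,0]]
[[0,6],[9,7],[13,8],[21,12],[23,7],[24,9],[34,0],[44,20],[48,7],[50,0]]
[[0,6],[9,7],[13,8],[21,12],[23,7],[24,9],[34,0],[37,14],[44,20],[48,7],[50,0]]
[[0,6],[3,14],[7,6],[9,7],[13,8],[21,12],[23,7],[24,9],[34,0],[37,14],[44,20],[48,7],[50,0]]
[[0,6],[3,14],[7,6],[8,17],[13,8],[21,12],[23,7],[24,9],[34,0],[37,14],[44,20],[48,7],[50,0]]
[[0,6],[3,14],[7,6],[8,17],[13,8],[21,12],[23,7],[24,9],[34,0],[37,14],[44,20],[48,7],[50,0]]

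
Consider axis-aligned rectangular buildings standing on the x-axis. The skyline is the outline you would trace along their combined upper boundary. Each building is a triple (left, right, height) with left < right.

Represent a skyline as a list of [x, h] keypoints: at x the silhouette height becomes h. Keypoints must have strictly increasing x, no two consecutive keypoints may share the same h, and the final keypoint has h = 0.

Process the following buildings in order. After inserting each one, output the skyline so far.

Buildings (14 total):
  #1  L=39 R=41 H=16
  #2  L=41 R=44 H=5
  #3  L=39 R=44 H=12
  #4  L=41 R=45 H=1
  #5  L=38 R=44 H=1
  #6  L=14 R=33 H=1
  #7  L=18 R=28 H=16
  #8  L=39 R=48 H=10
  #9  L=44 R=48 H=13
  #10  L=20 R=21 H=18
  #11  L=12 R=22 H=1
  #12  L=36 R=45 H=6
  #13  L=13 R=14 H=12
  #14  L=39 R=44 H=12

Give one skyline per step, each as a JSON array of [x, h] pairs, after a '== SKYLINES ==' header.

== SKYLINES ==
[[39,16],[41,0]]
[[39,16],[41,5],[44,0]]
[[39,16],[41,12],[44,0]]
[[39,16],[41,12],[44,1],[45,0]]
[[38,1],[39,16],[41,12],[44,1],[45,0]]
[[14,1],[33,0],[38,1],[39,16],[41,12],[44,1],[45,0]]
[[14,1],[18,16],[28,1],[33,0],[38,1],[39,16],[41,12],[44,1],[45,0]]
[[14,1],[18,16],[28,1],[33,0],[38,1],[39,16],[41,12],[44,10],[48,0]]
[[14,1],[18,16],[28,1],[33,0],[38,1],[39,16],[41,12],[44,13],[48,0]]
[[14,1],[18,16],[20,18],[21,16],[28,1],[33,0],[38,1],[39,16],[41,12],[44,13],[48,0]]
[[12,1],[18,16],[20,18],[21,16],[28,1],[33,0],[38,1],[39,16],[41,12],[44,13],[48,0]]
[[12,1],[18,16],[20,18],[21,16],[28,1],[33,0],[36,6],[39,16],[41,12],[44,13],[48,0]]
[[12,1],[13,12],[14,1],[18,16],[20,18],[21,16],[28,1],[33,0],[36,6],[39,16],[41,12],[44,13],[48,0]]
[[12,1],[13,12],[14,1],[18,16],[20,18],[21,16],[28,1],[33,0],[36,6],[39,16],[41,12],[44,13],[48,0]]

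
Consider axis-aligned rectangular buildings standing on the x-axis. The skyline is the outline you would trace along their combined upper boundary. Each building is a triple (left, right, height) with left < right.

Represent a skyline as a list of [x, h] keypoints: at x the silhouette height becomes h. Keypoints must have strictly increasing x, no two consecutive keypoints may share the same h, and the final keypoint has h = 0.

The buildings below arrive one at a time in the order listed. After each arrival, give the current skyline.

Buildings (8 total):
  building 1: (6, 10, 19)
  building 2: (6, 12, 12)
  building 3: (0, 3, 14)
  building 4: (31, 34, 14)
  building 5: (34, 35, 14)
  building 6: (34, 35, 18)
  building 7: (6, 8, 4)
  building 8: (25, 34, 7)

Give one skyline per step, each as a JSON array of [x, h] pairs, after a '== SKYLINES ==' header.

== SKYLINES ==
[[6,19],[10,0]]
[[6,19],[10,12],[12,0]]
[[0,14],[3,0],[6,19],[10,12],[12,0]]
[[0,14],[3,0],[6,19],[10,12],[12,0],[31,14],[34,0]]
[[0,14],[3,0],[6,19],[10,12],[12,0],[31,14],[35,0]]
[[0,14],[3,0],[6,19],[10,12],[12,0],[31,14],[34,18],[35,0]]
[[0,14],[3,0],[6,19],[10,12],[12,0],[31,14],[34,18],[35,0]]
[[0,14],[3,0],[6,19],[10,12],[12,0],[25,7],[31,14],[34,18],[35,0]]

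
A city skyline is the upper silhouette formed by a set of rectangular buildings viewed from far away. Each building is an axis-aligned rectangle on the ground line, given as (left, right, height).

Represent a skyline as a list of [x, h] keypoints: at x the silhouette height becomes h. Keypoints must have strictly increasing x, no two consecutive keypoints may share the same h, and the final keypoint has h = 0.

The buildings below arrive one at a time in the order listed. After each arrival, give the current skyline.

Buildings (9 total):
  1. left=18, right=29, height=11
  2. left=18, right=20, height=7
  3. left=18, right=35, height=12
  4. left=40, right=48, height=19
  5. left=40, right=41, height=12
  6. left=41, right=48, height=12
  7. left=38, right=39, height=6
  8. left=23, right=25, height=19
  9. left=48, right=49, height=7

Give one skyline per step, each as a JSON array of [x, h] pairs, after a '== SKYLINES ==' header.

== SKYLINES ==
[[18,11],[29,0]]
[[18,11],[29,0]]
[[18,12],[35,0]]
[[18,12],[35,0],[40,19],[48,0]]
[[18,12],[35,0],[40,19],[48,0]]
[[18,12],[35,0],[40,19],[48,0]]
[[18,12],[35,0],[38,6],[39,0],[40,19],[48,0]]
[[18,12],[23,19],[25,12],[35,0],[38,6],[39,0],[40,19],[48,0]]
[[18,12],[23,19],[25,12],[35,0],[38,6],[39,0],[40,19],[48,7],[49,0]]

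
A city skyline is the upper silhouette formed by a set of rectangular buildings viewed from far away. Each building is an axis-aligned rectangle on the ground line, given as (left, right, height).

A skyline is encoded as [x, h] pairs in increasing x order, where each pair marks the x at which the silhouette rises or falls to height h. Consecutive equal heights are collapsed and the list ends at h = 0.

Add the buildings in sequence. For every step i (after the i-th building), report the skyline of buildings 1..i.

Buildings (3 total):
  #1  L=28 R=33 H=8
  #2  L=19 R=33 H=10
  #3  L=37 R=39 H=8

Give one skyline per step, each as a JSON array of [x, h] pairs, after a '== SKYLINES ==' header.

== SKYLINES ==
[[28,8],[33,0]]
[[19,10],[33,0]]
[[19,10],[33,0],[37,8],[39,0]]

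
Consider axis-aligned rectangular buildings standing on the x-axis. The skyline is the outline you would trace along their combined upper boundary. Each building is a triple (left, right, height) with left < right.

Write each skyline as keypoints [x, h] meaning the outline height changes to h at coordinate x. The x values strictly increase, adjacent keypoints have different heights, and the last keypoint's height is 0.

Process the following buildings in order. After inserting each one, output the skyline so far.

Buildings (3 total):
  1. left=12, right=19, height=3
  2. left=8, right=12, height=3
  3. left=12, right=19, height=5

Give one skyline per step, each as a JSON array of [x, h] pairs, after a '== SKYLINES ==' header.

== SKYLINES ==
[[12,3],[19,0]]
[[8,3],[19,0]]
[[8,3],[12,5],[19,0]]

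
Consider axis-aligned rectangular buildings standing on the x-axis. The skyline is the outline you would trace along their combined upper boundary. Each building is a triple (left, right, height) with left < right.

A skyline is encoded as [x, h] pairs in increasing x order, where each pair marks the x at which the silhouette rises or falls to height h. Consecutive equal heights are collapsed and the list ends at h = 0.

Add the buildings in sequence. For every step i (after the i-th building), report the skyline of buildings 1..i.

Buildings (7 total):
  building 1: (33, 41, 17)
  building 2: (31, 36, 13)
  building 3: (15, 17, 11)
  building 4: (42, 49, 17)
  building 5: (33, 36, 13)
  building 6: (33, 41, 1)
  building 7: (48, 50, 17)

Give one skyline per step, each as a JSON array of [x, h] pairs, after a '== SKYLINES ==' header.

== SKYLINES ==
[[33,17],[41,0]]
[[31,13],[33,17],[41,0]]
[[15,11],[17,0],[31,13],[33,17],[41,0]]
[[15,11],[17,0],[31,13],[33,17],[41,0],[42,17],[49,0]]
[[15,11],[17,0],[31,13],[33,17],[41,0],[42,17],[49,0]]
[[15,11],[17,0],[31,13],[33,17],[41,0],[42,17],[49,0]]
[[15,11],[17,0],[31,13],[33,17],[41,0],[42,17],[50,0]]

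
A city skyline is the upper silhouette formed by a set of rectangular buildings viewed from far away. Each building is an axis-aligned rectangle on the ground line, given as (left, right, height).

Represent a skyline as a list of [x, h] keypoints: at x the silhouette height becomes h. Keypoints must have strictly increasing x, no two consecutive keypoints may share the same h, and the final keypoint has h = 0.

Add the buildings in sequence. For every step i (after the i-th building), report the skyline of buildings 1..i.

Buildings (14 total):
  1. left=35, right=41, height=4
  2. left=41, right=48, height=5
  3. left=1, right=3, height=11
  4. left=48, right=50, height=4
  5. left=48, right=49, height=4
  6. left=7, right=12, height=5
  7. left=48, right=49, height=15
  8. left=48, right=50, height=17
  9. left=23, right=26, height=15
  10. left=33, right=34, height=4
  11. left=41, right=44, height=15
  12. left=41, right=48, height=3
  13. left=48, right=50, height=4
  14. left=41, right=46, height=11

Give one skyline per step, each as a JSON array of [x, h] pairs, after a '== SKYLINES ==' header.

== SKYLINES ==
[[35,4],[41,0]]
[[35,4],[41,5],[48,0]]
[[1,11],[3,0],[35,4],[41,5],[48,0]]
[[1,11],[3,0],[35,4],[41,5],[48,4],[50,0]]
[[1,11],[3,0],[35,4],[41,5],[48,4],[50,0]]
[[1,11],[3,0],[7,5],[12,0],[35,4],[41,5],[48,4],[50,0]]
[[1,11],[3,0],[7,5],[12,0],[35,4],[41,5],[48,15],[49,4],[50,0]]
[[1,11],[3,0],[7,5],[12,0],[35,4],[41,5],[48,17],[50,0]]
[[1,11],[3,0],[7,5],[12,0],[23,15],[26,0],[35,4],[41,5],[48,17],[50,0]]
[[1,11],[3,0],[7,5],[12,0],[23,15],[26,0],[33,4],[34,0],[35,4],[41,5],[48,17],[50,0]]
[[1,11],[3,0],[7,5],[12,0],[23,15],[26,0],[33,4],[34,0],[35,4],[41,15],[44,5],[48,17],[50,0]]
[[1,11],[3,0],[7,5],[12,0],[23,15],[26,0],[33,4],[34,0],[35,4],[41,15],[44,5],[48,17],[50,0]]
[[1,11],[3,0],[7,5],[12,0],[23,15],[26,0],[33,4],[34,0],[35,4],[41,15],[44,5],[48,17],[50,0]]
[[1,11],[3,0],[7,5],[12,0],[23,15],[26,0],[33,4],[34,0],[35,4],[41,15],[44,11],[46,5],[48,17],[50,0]]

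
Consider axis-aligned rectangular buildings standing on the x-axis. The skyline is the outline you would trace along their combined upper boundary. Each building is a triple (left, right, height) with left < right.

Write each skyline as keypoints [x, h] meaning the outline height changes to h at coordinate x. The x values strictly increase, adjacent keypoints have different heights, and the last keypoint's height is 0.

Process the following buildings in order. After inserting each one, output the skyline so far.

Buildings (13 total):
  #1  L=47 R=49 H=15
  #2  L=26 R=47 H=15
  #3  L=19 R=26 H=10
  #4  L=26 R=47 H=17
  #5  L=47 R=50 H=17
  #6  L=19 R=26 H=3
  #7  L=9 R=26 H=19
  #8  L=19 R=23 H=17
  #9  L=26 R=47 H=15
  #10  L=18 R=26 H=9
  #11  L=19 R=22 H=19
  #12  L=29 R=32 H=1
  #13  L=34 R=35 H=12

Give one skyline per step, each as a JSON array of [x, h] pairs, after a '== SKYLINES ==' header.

== SKYLINES ==
[[47,15],[49,0]]
[[26,15],[49,0]]
[[19,10],[26,15],[49,0]]
[[19,10],[26,17],[47,15],[49,0]]
[[19,10],[26,17],[50,0]]
[[19,10],[26,17],[50,0]]
[[9,19],[26,17],[50,0]]
[[9,19],[26,17],[50,0]]
[[9,19],[26,17],[50,0]]
[[9,19],[26,17],[50,0]]
[[9,19],[26,17],[50,0]]
[[9,19],[26,17],[50,0]]
[[9,19],[26,17],[50,0]]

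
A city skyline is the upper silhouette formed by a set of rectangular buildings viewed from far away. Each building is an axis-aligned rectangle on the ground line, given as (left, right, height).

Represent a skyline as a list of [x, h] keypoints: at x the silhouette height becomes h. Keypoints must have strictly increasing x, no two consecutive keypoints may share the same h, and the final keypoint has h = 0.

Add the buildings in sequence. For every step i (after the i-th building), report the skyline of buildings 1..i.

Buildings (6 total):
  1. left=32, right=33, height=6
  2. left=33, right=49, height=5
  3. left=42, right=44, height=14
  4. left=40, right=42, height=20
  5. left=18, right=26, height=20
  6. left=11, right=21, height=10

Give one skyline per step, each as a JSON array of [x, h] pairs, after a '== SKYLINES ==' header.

== SKYLINES ==
[[32,6],[33,0]]
[[32,6],[33,5],[49,0]]
[[32,6],[33,5],[42,14],[44,5],[49,0]]
[[32,6],[33,5],[40,20],[42,14],[44,5],[49,0]]
[[18,20],[26,0],[32,6],[33,5],[40,20],[42,14],[44,5],[49,0]]
[[11,10],[18,20],[26,0],[32,6],[33,5],[40,20],[42,14],[44,5],[49,0]]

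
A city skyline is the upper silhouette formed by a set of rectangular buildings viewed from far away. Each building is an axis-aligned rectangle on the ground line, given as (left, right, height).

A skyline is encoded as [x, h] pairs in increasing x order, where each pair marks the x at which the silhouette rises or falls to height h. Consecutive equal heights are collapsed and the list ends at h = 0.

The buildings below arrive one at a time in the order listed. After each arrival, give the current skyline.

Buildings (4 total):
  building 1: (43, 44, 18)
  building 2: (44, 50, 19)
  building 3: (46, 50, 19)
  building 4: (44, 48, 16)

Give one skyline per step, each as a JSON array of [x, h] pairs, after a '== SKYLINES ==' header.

== SKYLINES ==
[[43,18],[44,0]]
[[43,18],[44,19],[50,0]]
[[43,18],[44,19],[50,0]]
[[43,18],[44,19],[50,0]]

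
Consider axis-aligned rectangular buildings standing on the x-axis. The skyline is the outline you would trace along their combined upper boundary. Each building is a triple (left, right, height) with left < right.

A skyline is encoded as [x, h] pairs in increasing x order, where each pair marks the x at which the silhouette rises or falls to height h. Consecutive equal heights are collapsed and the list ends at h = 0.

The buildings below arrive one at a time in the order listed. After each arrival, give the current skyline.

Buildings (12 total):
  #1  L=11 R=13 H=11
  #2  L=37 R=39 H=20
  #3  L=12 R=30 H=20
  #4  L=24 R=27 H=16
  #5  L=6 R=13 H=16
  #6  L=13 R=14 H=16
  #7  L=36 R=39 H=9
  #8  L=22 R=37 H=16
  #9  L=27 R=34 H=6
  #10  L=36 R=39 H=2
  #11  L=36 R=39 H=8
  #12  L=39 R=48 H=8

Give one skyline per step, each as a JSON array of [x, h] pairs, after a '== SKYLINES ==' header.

== SKYLINES ==
[[11,11],[13,0]]
[[11,11],[13,0],[37,20],[39,0]]
[[11,11],[12,20],[30,0],[37,20],[39,0]]
[[11,11],[12,20],[30,0],[37,20],[39,0]]
[[6,16],[12,20],[30,0],[37,20],[39,0]]
[[6,16],[12,20],[30,0],[37,20],[39,0]]
[[6,16],[12,20],[30,0],[36,9],[37,20],[39,0]]
[[6,16],[12,20],[30,16],[37,20],[39,0]]
[[6,16],[12,20],[30,16],[37,20],[39,0]]
[[6,16],[12,20],[30,16],[37,20],[39,0]]
[[6,16],[12,20],[30,16],[37,20],[39,0]]
[[6,16],[12,20],[30,16],[37,20],[39,8],[48,0]]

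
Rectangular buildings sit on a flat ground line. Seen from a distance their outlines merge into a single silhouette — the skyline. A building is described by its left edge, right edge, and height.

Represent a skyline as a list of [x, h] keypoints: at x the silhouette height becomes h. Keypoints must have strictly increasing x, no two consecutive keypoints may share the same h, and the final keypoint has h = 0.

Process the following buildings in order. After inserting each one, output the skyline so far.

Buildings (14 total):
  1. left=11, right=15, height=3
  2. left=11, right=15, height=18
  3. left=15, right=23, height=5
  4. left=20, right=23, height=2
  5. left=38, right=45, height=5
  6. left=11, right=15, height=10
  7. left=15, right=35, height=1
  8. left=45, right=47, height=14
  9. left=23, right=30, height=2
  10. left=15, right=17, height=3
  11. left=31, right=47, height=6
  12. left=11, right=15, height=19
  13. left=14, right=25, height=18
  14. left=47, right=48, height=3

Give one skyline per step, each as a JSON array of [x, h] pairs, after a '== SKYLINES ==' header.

== SKYLINES ==
[[11,3],[15,0]]
[[11,18],[15,0]]
[[11,18],[15,5],[23,0]]
[[11,18],[15,5],[23,0]]
[[11,18],[15,5],[23,0],[38,5],[45,0]]
[[11,18],[15,5],[23,0],[38,5],[45,0]]
[[11,18],[15,5],[23,1],[35,0],[38,5],[45,0]]
[[11,18],[15,5],[23,1],[35,0],[38,5],[45,14],[47,0]]
[[11,18],[15,5],[23,2],[30,1],[35,0],[38,5],[45,14],[47,0]]
[[11,18],[15,5],[23,2],[30,1],[35,0],[38,5],[45,14],[47,0]]
[[11,18],[15,5],[23,2],[30,1],[31,6],[45,14],[47,0]]
[[11,19],[15,5],[23,2],[30,1],[31,6],[45,14],[47,0]]
[[11,19],[15,18],[25,2],[30,1],[31,6],[45,14],[47,0]]
[[11,19],[15,18],[25,2],[30,1],[31,6],[45,14],[47,3],[48,0]]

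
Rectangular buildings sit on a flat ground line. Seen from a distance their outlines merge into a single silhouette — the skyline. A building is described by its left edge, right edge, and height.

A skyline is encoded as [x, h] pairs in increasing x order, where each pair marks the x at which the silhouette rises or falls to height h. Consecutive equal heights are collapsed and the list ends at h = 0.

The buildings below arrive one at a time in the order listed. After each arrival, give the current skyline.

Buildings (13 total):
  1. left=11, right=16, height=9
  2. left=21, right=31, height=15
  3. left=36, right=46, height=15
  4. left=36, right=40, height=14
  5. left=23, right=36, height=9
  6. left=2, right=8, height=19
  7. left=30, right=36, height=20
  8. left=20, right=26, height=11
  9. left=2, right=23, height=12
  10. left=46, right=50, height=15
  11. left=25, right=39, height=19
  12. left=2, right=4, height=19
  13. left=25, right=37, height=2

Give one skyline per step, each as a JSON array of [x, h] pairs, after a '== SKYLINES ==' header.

== SKYLINES ==
[[11,9],[16,0]]
[[11,9],[16,0],[21,15],[31,0]]
[[11,9],[16,0],[21,15],[31,0],[36,15],[46,0]]
[[11,9],[16,0],[21,15],[31,0],[36,15],[46,0]]
[[11,9],[16,0],[21,15],[31,9],[36,15],[46,0]]
[[2,19],[8,0],[11,9],[16,0],[21,15],[31,9],[36,15],[46,0]]
[[2,19],[8,0],[11,9],[16,0],[21,15],[30,20],[36,15],[46,0]]
[[2,19],[8,0],[11,9],[16,0],[20,11],[21,15],[30,20],[36,15],[46,0]]
[[2,19],[8,12],[21,15],[30,20],[36,15],[46,0]]
[[2,19],[8,12],[21,15],[30,20],[36,15],[50,0]]
[[2,19],[8,12],[21,15],[25,19],[30,20],[36,19],[39,15],[50,0]]
[[2,19],[8,12],[21,15],[25,19],[30,20],[36,19],[39,15],[50,0]]
[[2,19],[8,12],[21,15],[25,19],[30,20],[36,19],[39,15],[50,0]]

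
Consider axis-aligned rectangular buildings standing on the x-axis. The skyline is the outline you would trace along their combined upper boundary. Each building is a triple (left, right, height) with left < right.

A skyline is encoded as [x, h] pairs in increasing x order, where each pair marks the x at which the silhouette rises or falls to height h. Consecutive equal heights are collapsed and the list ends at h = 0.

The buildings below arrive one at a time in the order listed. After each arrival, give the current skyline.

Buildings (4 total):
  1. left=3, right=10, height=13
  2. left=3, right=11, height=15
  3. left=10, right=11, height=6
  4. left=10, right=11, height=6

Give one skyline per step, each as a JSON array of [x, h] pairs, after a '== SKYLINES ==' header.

== SKYLINES ==
[[3,13],[10,0]]
[[3,15],[11,0]]
[[3,15],[11,0]]
[[3,15],[11,0]]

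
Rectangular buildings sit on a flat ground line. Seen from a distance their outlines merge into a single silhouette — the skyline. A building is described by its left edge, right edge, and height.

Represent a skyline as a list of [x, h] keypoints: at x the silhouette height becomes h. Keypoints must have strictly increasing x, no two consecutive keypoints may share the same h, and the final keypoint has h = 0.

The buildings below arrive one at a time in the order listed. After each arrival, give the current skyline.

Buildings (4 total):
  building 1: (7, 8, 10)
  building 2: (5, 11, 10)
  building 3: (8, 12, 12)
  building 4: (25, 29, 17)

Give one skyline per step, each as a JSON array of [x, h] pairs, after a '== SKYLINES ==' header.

== SKYLINES ==
[[7,10],[8,0]]
[[5,10],[11,0]]
[[5,10],[8,12],[12,0]]
[[5,10],[8,12],[12,0],[25,17],[29,0]]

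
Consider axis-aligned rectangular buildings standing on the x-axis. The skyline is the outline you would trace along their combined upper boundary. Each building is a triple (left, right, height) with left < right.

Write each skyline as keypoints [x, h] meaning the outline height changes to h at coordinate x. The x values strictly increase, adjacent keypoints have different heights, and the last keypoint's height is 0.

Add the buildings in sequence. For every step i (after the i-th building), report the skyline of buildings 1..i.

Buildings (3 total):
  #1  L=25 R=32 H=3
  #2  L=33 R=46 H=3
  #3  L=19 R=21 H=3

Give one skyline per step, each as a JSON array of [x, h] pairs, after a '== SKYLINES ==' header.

== SKYLINES ==
[[25,3],[32,0]]
[[25,3],[32,0],[33,3],[46,0]]
[[19,3],[21,0],[25,3],[32,0],[33,3],[46,0]]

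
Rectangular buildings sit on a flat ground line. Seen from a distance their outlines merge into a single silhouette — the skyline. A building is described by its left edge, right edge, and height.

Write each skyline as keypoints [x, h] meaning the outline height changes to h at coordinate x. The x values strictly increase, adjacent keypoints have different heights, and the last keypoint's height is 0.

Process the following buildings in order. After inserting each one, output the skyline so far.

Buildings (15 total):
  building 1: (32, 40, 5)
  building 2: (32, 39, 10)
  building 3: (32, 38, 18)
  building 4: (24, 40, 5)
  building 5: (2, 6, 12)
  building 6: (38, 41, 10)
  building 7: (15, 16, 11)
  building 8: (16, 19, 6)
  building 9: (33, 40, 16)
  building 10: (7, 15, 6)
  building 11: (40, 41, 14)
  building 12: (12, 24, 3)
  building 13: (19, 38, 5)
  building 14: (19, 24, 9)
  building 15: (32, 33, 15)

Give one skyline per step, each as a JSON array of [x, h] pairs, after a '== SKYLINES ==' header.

== SKYLINES ==
[[32,5],[40,0]]
[[32,10],[39,5],[40,0]]
[[32,18],[38,10],[39,5],[40,0]]
[[24,5],[32,18],[38,10],[39,5],[40,0]]
[[2,12],[6,0],[24,5],[32,18],[38,10],[39,5],[40,0]]
[[2,12],[6,0],[24,5],[32,18],[38,10],[41,0]]
[[2,12],[6,0],[15,11],[16,0],[24,5],[32,18],[38,10],[41,0]]
[[2,12],[6,0],[15,11],[16,6],[19,0],[24,5],[32,18],[38,10],[41,0]]
[[2,12],[6,0],[15,11],[16,6],[19,0],[24,5],[32,18],[38,16],[40,10],[41,0]]
[[2,12],[6,0],[7,6],[15,11],[16,6],[19,0],[24,5],[32,18],[38,16],[40,10],[41,0]]
[[2,12],[6,0],[7,6],[15,11],[16,6],[19,0],[24,5],[32,18],[38,16],[40,14],[41,0]]
[[2,12],[6,0],[7,6],[15,11],[16,6],[19,3],[24,5],[32,18],[38,16],[40,14],[41,0]]
[[2,12],[6,0],[7,6],[15,11],[16,6],[19,5],[32,18],[38,16],[40,14],[41,0]]
[[2,12],[6,0],[7,6],[15,11],[16,6],[19,9],[24,5],[32,18],[38,16],[40,14],[41,0]]
[[2,12],[6,0],[7,6],[15,11],[16,6],[19,9],[24,5],[32,18],[38,16],[40,14],[41,0]]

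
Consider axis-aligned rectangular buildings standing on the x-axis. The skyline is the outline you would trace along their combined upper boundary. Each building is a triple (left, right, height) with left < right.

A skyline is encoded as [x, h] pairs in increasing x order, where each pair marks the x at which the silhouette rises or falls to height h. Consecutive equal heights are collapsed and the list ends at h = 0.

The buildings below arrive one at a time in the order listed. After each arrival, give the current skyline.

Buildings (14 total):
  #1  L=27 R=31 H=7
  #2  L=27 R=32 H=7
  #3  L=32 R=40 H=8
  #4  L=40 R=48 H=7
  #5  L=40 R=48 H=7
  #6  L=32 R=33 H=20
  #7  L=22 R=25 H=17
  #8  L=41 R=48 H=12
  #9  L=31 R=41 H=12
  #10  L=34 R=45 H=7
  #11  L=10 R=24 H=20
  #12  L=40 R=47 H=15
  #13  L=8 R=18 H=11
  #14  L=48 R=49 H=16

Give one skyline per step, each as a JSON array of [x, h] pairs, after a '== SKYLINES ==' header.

== SKYLINES ==
[[27,7],[31,0]]
[[27,7],[32,0]]
[[27,7],[32,8],[40,0]]
[[27,7],[32,8],[40,7],[48,0]]
[[27,7],[32,8],[40,7],[48,0]]
[[27,7],[32,20],[33,8],[40,7],[48,0]]
[[22,17],[25,0],[27,7],[32,20],[33,8],[40,7],[48,0]]
[[22,17],[25,0],[27,7],[32,20],[33,8],[40,7],[41,12],[48,0]]
[[22,17],[25,0],[27,7],[31,12],[32,20],[33,12],[48,0]]
[[22,17],[25,0],[27,7],[31,12],[32,20],[33,12],[48,0]]
[[10,20],[24,17],[25,0],[27,7],[31,12],[32,20],[33,12],[48,0]]
[[10,20],[24,17],[25,0],[27,7],[31,12],[32,20],[33,12],[40,15],[47,12],[48,0]]
[[8,11],[10,20],[24,17],[25,0],[27,7],[31,12],[32,20],[33,12],[40,15],[47,12],[48,0]]
[[8,11],[10,20],[24,17],[25,0],[27,7],[31,12],[32,20],[33,12],[40,15],[47,12],[48,16],[49,0]]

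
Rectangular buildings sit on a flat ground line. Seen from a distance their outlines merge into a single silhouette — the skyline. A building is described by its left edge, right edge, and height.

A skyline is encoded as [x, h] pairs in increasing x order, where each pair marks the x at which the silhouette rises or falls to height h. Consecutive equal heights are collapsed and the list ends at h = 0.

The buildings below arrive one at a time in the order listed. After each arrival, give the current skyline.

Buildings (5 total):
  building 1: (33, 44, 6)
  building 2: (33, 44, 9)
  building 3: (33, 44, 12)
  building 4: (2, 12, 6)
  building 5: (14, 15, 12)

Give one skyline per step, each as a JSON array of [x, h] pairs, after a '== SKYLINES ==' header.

== SKYLINES ==
[[33,6],[44,0]]
[[33,9],[44,0]]
[[33,12],[44,0]]
[[2,6],[12,0],[33,12],[44,0]]
[[2,6],[12,0],[14,12],[15,0],[33,12],[44,0]]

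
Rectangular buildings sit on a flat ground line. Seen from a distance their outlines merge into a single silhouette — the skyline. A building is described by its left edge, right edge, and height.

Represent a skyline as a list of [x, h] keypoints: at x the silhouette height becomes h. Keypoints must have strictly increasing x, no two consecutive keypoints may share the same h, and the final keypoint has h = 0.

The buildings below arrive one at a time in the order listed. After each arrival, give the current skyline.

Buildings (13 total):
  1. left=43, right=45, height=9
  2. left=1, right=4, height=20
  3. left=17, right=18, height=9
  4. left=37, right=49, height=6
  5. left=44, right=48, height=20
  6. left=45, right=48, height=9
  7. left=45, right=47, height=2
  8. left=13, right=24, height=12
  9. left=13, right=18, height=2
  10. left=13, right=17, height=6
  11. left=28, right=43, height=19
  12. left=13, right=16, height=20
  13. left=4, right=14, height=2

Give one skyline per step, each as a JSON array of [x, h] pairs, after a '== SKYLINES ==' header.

== SKYLINES ==
[[43,9],[45,0]]
[[1,20],[4,0],[43,9],[45,0]]
[[1,20],[4,0],[17,9],[18,0],[43,9],[45,0]]
[[1,20],[4,0],[17,9],[18,0],[37,6],[43,9],[45,6],[49,0]]
[[1,20],[4,0],[17,9],[18,0],[37,6],[43,9],[44,20],[48,6],[49,0]]
[[1,20],[4,0],[17,9],[18,0],[37,6],[43,9],[44,20],[48,6],[49,0]]
[[1,20],[4,0],[17,9],[18,0],[37,6],[43,9],[44,20],[48,6],[49,0]]
[[1,20],[4,0],[13,12],[24,0],[37,6],[43,9],[44,20],[48,6],[49,0]]
[[1,20],[4,0],[13,12],[24,0],[37,6],[43,9],[44,20],[48,6],[49,0]]
[[1,20],[4,0],[13,12],[24,0],[37,6],[43,9],[44,20],[48,6],[49,0]]
[[1,20],[4,0],[13,12],[24,0],[28,19],[43,9],[44,20],[48,6],[49,0]]
[[1,20],[4,0],[13,20],[16,12],[24,0],[28,19],[43,9],[44,20],[48,6],[49,0]]
[[1,20],[4,2],[13,20],[16,12],[24,0],[28,19],[43,9],[44,20],[48,6],[49,0]]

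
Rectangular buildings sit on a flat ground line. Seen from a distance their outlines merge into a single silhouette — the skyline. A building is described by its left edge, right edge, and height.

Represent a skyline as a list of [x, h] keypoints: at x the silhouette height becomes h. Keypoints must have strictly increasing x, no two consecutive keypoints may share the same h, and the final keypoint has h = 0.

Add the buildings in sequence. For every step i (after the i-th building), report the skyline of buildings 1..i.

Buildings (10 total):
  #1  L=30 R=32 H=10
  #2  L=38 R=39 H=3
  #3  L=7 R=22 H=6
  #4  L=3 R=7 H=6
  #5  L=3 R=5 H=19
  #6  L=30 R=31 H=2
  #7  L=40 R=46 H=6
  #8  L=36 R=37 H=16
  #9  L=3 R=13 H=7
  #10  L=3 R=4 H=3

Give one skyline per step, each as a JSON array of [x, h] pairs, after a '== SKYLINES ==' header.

== SKYLINES ==
[[30,10],[32,0]]
[[30,10],[32,0],[38,3],[39,0]]
[[7,6],[22,0],[30,10],[32,0],[38,3],[39,0]]
[[3,6],[22,0],[30,10],[32,0],[38,3],[39,0]]
[[3,19],[5,6],[22,0],[30,10],[32,0],[38,3],[39,0]]
[[3,19],[5,6],[22,0],[30,10],[32,0],[38,3],[39,0]]
[[3,19],[5,6],[22,0],[30,10],[32,0],[38,3],[39,0],[40,6],[46,0]]
[[3,19],[5,6],[22,0],[30,10],[32,0],[36,16],[37,0],[38,3],[39,0],[40,6],[46,0]]
[[3,19],[5,7],[13,6],[22,0],[30,10],[32,0],[36,16],[37,0],[38,3],[39,0],[40,6],[46,0]]
[[3,19],[5,7],[13,6],[22,0],[30,10],[32,0],[36,16],[37,0],[38,3],[39,0],[40,6],[46,0]]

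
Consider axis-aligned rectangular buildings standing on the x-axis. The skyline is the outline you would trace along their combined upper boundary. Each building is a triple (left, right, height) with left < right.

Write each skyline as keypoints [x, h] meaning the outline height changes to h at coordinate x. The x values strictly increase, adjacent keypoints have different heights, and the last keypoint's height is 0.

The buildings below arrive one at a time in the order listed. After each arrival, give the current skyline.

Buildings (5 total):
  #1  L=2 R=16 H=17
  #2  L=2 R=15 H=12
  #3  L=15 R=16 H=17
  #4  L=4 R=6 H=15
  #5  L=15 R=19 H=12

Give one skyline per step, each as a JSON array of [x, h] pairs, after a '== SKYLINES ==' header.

== SKYLINES ==
[[2,17],[16,0]]
[[2,17],[16,0]]
[[2,17],[16,0]]
[[2,17],[16,0]]
[[2,17],[16,12],[19,0]]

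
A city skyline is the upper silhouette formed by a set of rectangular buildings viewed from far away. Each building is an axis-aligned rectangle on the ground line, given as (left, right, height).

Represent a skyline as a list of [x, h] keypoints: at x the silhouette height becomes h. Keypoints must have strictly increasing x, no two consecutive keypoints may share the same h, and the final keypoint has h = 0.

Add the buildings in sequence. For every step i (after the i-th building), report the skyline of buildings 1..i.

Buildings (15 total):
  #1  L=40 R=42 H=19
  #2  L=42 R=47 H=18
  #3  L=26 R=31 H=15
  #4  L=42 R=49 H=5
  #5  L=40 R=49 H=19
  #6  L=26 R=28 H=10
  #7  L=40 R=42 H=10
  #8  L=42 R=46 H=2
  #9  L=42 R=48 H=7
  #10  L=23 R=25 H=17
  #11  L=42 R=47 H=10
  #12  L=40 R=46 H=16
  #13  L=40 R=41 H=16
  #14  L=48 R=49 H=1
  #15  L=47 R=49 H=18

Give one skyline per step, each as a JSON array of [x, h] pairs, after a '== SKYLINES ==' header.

== SKYLINES ==
[[40,19],[42,0]]
[[40,19],[42,18],[47,0]]
[[26,15],[31,0],[40,19],[42,18],[47,0]]
[[26,15],[31,0],[40,19],[42,18],[47,5],[49,0]]
[[26,15],[31,0],[40,19],[49,0]]
[[26,15],[31,0],[40,19],[49,0]]
[[26,15],[31,0],[40,19],[49,0]]
[[26,15],[31,0],[40,19],[49,0]]
[[26,15],[31,0],[40,19],[49,0]]
[[23,17],[25,0],[26,15],[31,0],[40,19],[49,0]]
[[23,17],[25,0],[26,15],[31,0],[40,19],[49,0]]
[[23,17],[25,0],[26,15],[31,0],[40,19],[49,0]]
[[23,17],[25,0],[26,15],[31,0],[40,19],[49,0]]
[[23,17],[25,0],[26,15],[31,0],[40,19],[49,0]]
[[23,17],[25,0],[26,15],[31,0],[40,19],[49,0]]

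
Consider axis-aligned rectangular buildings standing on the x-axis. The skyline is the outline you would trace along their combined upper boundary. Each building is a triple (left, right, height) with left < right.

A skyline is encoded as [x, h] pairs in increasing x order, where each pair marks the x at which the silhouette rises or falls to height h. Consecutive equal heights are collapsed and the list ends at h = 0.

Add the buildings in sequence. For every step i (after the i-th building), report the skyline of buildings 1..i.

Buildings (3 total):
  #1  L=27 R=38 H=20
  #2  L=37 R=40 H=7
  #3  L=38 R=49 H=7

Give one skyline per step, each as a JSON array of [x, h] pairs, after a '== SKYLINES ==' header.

== SKYLINES ==
[[27,20],[38,0]]
[[27,20],[38,7],[40,0]]
[[27,20],[38,7],[49,0]]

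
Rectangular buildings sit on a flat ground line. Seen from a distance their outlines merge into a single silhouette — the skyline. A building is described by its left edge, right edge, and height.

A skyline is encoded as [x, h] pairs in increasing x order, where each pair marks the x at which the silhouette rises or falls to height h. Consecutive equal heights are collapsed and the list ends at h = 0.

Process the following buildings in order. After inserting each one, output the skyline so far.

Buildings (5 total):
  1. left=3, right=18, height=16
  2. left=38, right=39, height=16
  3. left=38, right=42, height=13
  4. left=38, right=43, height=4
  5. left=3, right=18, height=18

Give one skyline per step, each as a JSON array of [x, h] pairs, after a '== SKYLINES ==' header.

== SKYLINES ==
[[3,16],[18,0]]
[[3,16],[18,0],[38,16],[39,0]]
[[3,16],[18,0],[38,16],[39,13],[42,0]]
[[3,16],[18,0],[38,16],[39,13],[42,4],[43,0]]
[[3,18],[18,0],[38,16],[39,13],[42,4],[43,0]]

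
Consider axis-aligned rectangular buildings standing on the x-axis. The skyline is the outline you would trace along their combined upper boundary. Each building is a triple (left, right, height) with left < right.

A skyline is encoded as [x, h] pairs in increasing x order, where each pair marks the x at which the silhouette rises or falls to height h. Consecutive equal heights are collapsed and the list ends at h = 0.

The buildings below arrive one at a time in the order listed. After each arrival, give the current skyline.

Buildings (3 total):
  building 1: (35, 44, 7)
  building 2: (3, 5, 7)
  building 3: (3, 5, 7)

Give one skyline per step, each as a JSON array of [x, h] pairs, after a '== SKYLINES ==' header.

== SKYLINES ==
[[35,7],[44,0]]
[[3,7],[5,0],[35,7],[44,0]]
[[3,7],[5,0],[35,7],[44,0]]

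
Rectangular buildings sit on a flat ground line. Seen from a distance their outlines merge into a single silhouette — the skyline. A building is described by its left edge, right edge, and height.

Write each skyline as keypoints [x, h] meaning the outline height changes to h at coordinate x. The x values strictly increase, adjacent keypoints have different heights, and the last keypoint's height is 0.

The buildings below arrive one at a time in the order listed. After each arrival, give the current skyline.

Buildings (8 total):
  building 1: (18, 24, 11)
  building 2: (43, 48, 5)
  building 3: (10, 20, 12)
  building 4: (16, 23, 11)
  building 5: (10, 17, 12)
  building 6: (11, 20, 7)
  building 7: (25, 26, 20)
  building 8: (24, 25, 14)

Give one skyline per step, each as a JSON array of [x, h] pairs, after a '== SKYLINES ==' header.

== SKYLINES ==
[[18,11],[24,0]]
[[18,11],[24,0],[43,5],[48,0]]
[[10,12],[20,11],[24,0],[43,5],[48,0]]
[[10,12],[20,11],[24,0],[43,5],[48,0]]
[[10,12],[20,11],[24,0],[43,5],[48,0]]
[[10,12],[20,11],[24,0],[43,5],[48,0]]
[[10,12],[20,11],[24,0],[25,20],[26,0],[43,5],[48,0]]
[[10,12],[20,11],[24,14],[25,20],[26,0],[43,5],[48,0]]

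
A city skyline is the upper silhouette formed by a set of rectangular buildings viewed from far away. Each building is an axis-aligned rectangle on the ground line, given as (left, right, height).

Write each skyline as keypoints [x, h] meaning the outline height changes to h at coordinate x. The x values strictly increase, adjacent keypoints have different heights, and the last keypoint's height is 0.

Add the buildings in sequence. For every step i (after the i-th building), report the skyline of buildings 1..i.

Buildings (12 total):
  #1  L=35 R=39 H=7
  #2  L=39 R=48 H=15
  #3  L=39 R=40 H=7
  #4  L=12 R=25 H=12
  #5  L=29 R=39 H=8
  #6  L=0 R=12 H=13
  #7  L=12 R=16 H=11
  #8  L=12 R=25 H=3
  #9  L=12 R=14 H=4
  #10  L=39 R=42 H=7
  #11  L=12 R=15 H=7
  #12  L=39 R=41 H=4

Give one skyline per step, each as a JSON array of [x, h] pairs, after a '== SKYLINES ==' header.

== SKYLINES ==
[[35,7],[39,0]]
[[35,7],[39,15],[48,0]]
[[35,7],[39,15],[48,0]]
[[12,12],[25,0],[35,7],[39,15],[48,0]]
[[12,12],[25,0],[29,8],[39,15],[48,0]]
[[0,13],[12,12],[25,0],[29,8],[39,15],[48,0]]
[[0,13],[12,12],[25,0],[29,8],[39,15],[48,0]]
[[0,13],[12,12],[25,0],[29,8],[39,15],[48,0]]
[[0,13],[12,12],[25,0],[29,8],[39,15],[48,0]]
[[0,13],[12,12],[25,0],[29,8],[39,15],[48,0]]
[[0,13],[12,12],[25,0],[29,8],[39,15],[48,0]]
[[0,13],[12,12],[25,0],[29,8],[39,15],[48,0]]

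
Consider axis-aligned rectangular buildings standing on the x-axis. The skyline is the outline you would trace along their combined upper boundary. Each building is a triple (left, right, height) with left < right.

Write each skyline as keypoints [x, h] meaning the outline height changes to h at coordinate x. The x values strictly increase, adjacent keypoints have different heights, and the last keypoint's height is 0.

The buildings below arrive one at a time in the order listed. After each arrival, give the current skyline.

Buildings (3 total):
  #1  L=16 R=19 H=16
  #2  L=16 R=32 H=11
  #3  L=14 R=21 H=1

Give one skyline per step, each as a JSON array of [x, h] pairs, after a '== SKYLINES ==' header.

== SKYLINES ==
[[16,16],[19,0]]
[[16,16],[19,11],[32,0]]
[[14,1],[16,16],[19,11],[32,0]]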